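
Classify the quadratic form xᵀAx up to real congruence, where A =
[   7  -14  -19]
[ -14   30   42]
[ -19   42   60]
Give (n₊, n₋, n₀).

step 0: pivot 7 → sign +
step 1: pivot 2 → sign +
step 2: pivot 3/7 → sign +
signature = (3, 0, 0)

Answer: (3, 0, 0)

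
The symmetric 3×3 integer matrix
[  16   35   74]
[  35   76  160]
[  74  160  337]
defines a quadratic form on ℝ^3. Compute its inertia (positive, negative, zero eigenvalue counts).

Answer: (2, 1, 0)

Derivation:
step 0: pivot 16 → sign +
step 1: pivot -9/16 → sign −
step 2: pivot 1 → sign +
signature = (2, 1, 0)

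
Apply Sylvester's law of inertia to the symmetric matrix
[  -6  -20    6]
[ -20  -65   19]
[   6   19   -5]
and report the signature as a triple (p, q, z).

step 0: pivot -6 → sign −
step 1: pivot 5/3 → sign +
step 2: pivot 2/5 → sign +
signature = (2, 1, 0)

Answer: (2, 1, 0)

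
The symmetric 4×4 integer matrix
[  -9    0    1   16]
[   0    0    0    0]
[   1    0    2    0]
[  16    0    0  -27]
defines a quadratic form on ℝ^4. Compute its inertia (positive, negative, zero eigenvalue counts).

step 0: pivot -9 → sign −
step 1: pivot 19/9 → sign +
step 2: pivot -1/19 → sign −
step 3: row/col 3 already zero → sign 0
signature = (1, 2, 1)

Answer: (1, 2, 1)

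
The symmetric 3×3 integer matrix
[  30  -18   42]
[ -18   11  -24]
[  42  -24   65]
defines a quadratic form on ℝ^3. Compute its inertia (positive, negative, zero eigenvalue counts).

step 0: pivot 30 → sign +
step 1: pivot 1/5 → sign +
step 2: pivot -1 → sign −
signature = (2, 1, 0)

Answer: (2, 1, 0)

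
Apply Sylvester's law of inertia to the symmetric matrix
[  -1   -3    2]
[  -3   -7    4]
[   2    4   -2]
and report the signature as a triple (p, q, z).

step 0: pivot -1 → sign −
step 1: pivot 2 → sign +
step 2: row/col 2 already zero → sign 0
signature = (1, 1, 1)

Answer: (1, 1, 1)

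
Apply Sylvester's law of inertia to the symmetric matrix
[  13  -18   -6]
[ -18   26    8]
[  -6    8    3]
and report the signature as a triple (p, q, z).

Answer: (3, 0, 0)

Derivation:
step 0: pivot 13 → sign +
step 1: pivot 14/13 → sign +
step 2: pivot 1/7 → sign +
signature = (3, 0, 0)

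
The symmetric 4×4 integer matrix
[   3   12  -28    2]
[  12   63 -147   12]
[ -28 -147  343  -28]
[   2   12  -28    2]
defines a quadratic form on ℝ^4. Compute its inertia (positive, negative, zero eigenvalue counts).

Answer: (2, 1, 1)

Derivation:
step 0: pivot 3 → sign +
step 1: pivot 15 → sign +
step 2: pivot -2/5 → sign −
step 3: row/col 3 already zero → sign 0
signature = (2, 1, 1)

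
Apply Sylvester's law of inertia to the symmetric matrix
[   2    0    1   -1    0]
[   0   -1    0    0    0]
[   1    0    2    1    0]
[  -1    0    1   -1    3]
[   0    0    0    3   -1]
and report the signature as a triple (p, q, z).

Answer: (3, 2, 0)

Derivation:
step 0: pivot 2 → sign +
step 1: pivot -1 → sign −
step 2: pivot 3/2 → sign +
step 3: pivot -3 → sign −
step 4: pivot 2 → sign +
signature = (3, 2, 0)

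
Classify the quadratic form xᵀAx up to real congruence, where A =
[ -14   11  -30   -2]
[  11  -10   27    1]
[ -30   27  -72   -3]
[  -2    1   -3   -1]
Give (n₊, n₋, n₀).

Answer: (1, 3, 0)

Derivation:
step 0: pivot -14 → sign −
step 1: pivot -19/14 → sign −
step 2: pivot 18/19 → sign +
step 3: pivot -1/2 → sign −
signature = (1, 3, 0)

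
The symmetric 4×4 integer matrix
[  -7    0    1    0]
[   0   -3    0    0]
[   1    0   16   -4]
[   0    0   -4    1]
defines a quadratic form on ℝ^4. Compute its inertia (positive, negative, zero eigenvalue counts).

Answer: (2, 2, 0)

Derivation:
step 0: pivot -7 → sign −
step 1: pivot -3 → sign −
step 2: pivot 113/7 → sign +
step 3: pivot 1/113 → sign +
signature = (2, 2, 0)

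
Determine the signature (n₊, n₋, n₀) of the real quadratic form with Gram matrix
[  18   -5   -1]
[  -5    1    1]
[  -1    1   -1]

step 0: pivot 18 → sign +
step 1: pivot -7/18 → sign −
step 2: pivot 2/7 → sign +
signature = (2, 1, 0)

Answer: (2, 1, 0)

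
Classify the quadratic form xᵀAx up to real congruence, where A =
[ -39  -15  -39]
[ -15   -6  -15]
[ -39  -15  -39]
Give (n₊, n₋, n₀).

Answer: (0, 2, 1)

Derivation:
step 0: pivot -39 → sign −
step 1: pivot -3/13 → sign −
step 2: row/col 2 already zero → sign 0
signature = (0, 2, 1)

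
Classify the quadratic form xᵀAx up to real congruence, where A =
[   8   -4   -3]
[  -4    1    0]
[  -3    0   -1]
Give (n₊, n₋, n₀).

step 0: pivot 8 → sign +
step 1: pivot -1 → sign −
step 2: pivot 1/8 → sign +
signature = (2, 1, 0)

Answer: (2, 1, 0)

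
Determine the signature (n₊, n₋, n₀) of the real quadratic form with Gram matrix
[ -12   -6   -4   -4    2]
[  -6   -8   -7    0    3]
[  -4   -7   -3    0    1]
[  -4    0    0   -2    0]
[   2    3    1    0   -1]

Answer: (2, 3, 0)

Derivation:
step 0: pivot -12 → sign −
step 1: pivot -5 → sign −
step 2: pivot 10/3 → sign +
step 3: pivot -7/10 → sign −
step 4: pivot 2/35 → sign +
signature = (2, 3, 0)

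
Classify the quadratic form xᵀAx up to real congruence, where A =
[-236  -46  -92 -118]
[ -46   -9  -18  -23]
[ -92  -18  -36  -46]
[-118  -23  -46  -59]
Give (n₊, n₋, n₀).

step 0: pivot -236 → sign −
step 1: pivot -2/59 → sign −
step 2: row/col 2 already zero → sign 0
step 3: row/col 3 already zero → sign 0
signature = (0, 2, 2)

Answer: (0, 2, 2)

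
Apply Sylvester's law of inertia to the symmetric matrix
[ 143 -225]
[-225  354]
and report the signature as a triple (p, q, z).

Answer: (1, 1, 0)

Derivation:
step 0: pivot 143 → sign +
step 1: pivot -3/143 → sign −
signature = (1, 1, 0)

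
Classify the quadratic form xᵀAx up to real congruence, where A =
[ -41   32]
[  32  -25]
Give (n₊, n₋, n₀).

Answer: (0, 2, 0)

Derivation:
step 0: pivot -41 → sign −
step 1: pivot -1/41 → sign −
signature = (0, 2, 0)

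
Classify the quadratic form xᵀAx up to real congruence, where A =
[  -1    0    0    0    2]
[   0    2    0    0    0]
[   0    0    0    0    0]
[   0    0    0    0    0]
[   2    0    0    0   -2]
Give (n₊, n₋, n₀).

step 0: pivot -1 → sign −
step 1: pivot 2 → sign +
step 2: pivot 2 → sign +
step 3: row/col 3 already zero → sign 0
step 4: row/col 4 already zero → sign 0
signature = (2, 1, 2)

Answer: (2, 1, 2)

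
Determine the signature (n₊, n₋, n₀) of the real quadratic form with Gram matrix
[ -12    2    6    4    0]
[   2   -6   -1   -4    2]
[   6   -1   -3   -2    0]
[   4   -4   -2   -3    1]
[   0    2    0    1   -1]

step 0: pivot -12 → sign −
step 1: pivot -17/3 → sign −
step 2: pivot 5/17 → sign +
step 3: pivot -2/5 → sign −
step 4: row/col 4 already zero → sign 0
signature = (1, 3, 1)

Answer: (1, 3, 1)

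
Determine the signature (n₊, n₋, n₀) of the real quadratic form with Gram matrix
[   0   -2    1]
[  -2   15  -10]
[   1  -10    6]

step 0: pivot 15 → sign +
step 1: pivot -4/15 → sign −
step 2: pivot -1/4 → sign −
signature = (1, 2, 0)

Answer: (1, 2, 0)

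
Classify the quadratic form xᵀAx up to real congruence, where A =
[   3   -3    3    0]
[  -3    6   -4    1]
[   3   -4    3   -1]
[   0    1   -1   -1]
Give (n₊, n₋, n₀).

Answer: (2, 1, 1)

Derivation:
step 0: pivot 3 → sign +
step 1: pivot 3 → sign +
step 2: pivot -1/3 → sign −
step 3: row/col 3 already zero → sign 0
signature = (2, 1, 1)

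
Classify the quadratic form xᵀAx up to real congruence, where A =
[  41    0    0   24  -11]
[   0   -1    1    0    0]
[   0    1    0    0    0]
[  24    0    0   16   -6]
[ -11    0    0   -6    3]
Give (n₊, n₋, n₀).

Answer: (3, 2, 0)

Derivation:
step 0: pivot 41 → sign +
step 1: pivot -1 → sign −
step 2: pivot 1 → sign +
step 3: pivot 80/41 → sign +
step 4: pivot -1/20 → sign −
signature = (3, 2, 0)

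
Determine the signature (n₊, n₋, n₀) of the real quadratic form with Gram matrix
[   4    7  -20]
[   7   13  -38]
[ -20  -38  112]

step 0: pivot 4 → sign +
step 1: pivot 3/4 → sign +
step 2: row/col 2 already zero → sign 0
signature = (2, 0, 1)

Answer: (2, 0, 1)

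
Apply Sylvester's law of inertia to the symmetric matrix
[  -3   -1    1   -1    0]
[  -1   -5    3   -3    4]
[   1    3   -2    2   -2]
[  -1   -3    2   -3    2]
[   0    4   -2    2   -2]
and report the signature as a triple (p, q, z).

Answer: (1, 4, 0)

Derivation:
step 0: pivot -3 → sign −
step 1: pivot -14/3 → sign −
step 2: pivot -1/7 → sign −
step 3: pivot -1 → sign −
step 4: pivot 2 → sign +
signature = (1, 4, 0)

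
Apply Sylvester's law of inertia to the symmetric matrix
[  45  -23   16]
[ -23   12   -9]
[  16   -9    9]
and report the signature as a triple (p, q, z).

Answer: (3, 0, 0)

Derivation:
step 0: pivot 45 → sign +
step 1: pivot 11/45 → sign +
step 2: pivot 6/11 → sign +
signature = (3, 0, 0)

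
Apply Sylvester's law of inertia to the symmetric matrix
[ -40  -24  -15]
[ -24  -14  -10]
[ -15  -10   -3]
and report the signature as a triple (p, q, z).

step 0: pivot -40 → sign −
step 1: pivot 2/5 → sign +
step 2: pivot 1/8 → sign +
signature = (2, 1, 0)

Answer: (2, 1, 0)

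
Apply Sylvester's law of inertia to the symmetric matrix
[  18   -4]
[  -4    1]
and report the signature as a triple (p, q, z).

Answer: (2, 0, 0)

Derivation:
step 0: pivot 18 → sign +
step 1: pivot 1/9 → sign +
signature = (2, 0, 0)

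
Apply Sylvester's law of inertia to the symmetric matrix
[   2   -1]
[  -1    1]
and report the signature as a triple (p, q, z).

step 0: pivot 2 → sign +
step 1: pivot 1/2 → sign +
signature = (2, 0, 0)

Answer: (2, 0, 0)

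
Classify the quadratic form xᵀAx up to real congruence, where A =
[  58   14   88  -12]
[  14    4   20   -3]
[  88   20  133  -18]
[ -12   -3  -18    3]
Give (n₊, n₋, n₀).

Answer: (3, 1, 0)

Derivation:
step 0: pivot 58 → sign +
step 1: pivot 18/29 → sign +
step 2: pivot -3 → sign −
step 3: pivot 1/2 → sign +
signature = (3, 1, 0)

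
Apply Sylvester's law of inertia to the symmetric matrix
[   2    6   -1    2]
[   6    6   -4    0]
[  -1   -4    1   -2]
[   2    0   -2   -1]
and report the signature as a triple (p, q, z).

step 0: pivot 2 → sign +
step 1: pivot -12 → sign −
step 2: pivot 7/12 → sign +
step 3: pivot -3/7 → sign −
signature = (2, 2, 0)

Answer: (2, 2, 0)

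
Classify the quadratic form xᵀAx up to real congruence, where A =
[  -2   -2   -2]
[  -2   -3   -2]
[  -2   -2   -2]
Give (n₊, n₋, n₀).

step 0: pivot -2 → sign −
step 1: pivot -1 → sign −
step 2: row/col 2 already zero → sign 0
signature = (0, 2, 1)

Answer: (0, 2, 1)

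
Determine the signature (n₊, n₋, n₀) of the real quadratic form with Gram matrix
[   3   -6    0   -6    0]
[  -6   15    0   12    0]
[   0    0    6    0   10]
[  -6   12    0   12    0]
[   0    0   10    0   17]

step 0: pivot 3 → sign +
step 1: pivot 3 → sign +
step 2: pivot 6 → sign +
step 3: pivot 1/3 → sign +
step 4: row/col 4 already zero → sign 0
signature = (4, 0, 1)

Answer: (4, 0, 1)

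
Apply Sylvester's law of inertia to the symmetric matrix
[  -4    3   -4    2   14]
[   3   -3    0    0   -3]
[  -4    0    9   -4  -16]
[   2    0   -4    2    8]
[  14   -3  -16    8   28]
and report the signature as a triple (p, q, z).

Answer: (3, 2, 0)

Derivation:
step 0: pivot -4 → sign −
step 1: pivot -3/4 → sign −
step 2: pivot 25 → sign +
step 3: pivot 6/25 → sign +
step 4: pivot 2 → sign +
signature = (3, 2, 0)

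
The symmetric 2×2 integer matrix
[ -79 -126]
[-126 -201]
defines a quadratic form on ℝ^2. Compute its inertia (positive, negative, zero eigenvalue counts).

Answer: (0, 2, 0)

Derivation:
step 0: pivot -79 → sign −
step 1: pivot -3/79 → sign −
signature = (0, 2, 0)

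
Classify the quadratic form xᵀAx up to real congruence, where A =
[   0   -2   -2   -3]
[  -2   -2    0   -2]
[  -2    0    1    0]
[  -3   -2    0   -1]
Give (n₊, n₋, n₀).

Answer: (2, 2, 0)

Derivation:
step 0: pivot -2 → sign −
step 1: pivot 2 → sign +
step 2: pivot -1 → sign −
step 3: pivot 3/2 → sign +
signature = (2, 2, 0)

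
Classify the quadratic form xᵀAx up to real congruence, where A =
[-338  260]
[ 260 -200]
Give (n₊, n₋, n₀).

step 0: pivot -338 → sign −
step 1: row/col 1 already zero → sign 0
signature = (0, 1, 1)

Answer: (0, 1, 1)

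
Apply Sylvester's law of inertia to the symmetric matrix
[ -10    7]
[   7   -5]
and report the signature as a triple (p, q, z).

Answer: (0, 2, 0)

Derivation:
step 0: pivot -10 → sign −
step 1: pivot -1/10 → sign −
signature = (0, 2, 0)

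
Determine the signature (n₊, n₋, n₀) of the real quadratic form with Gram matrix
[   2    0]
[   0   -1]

Answer: (1, 1, 0)

Derivation:
step 0: pivot 2 → sign +
step 1: pivot -1 → sign −
signature = (1, 1, 0)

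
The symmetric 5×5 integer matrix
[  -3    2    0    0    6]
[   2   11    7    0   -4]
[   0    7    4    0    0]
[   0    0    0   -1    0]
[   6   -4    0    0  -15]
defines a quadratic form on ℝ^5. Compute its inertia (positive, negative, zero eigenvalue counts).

Answer: (2, 3, 0)

Derivation:
step 0: pivot -3 → sign −
step 1: pivot 37/3 → sign +
step 2: pivot 1/37 → sign +
step 3: pivot -1 → sign −
step 4: pivot -3 → sign −
signature = (2, 3, 0)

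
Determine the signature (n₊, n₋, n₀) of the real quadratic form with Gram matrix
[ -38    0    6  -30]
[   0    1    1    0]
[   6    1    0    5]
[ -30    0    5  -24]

step 0: pivot -38 → sign −
step 1: pivot 1 → sign +
step 2: pivot -1/19 → sign −
step 3: pivot 1 → sign +
signature = (2, 2, 0)

Answer: (2, 2, 0)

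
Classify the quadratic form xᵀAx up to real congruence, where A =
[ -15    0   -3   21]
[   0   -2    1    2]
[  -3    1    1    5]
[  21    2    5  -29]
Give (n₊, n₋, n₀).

step 0: pivot -15 → sign −
step 1: pivot -2 → sign −
step 2: pivot 21/10 → sign +
step 3: pivot 6/7 → sign +
signature = (2, 2, 0)

Answer: (2, 2, 0)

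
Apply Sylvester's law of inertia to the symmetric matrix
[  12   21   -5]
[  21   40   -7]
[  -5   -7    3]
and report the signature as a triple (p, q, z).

Answer: (2, 1, 0)

Derivation:
step 0: pivot 12 → sign +
step 1: pivot 13/4 → sign +
step 2: pivot -1/39 → sign −
signature = (2, 1, 0)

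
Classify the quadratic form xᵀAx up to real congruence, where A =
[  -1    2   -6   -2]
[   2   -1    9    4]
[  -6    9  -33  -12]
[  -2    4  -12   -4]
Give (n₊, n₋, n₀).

Answer: (1, 1, 2)

Derivation:
step 0: pivot -1 → sign −
step 1: pivot 3 → sign +
step 2: row/col 2 already zero → sign 0
step 3: row/col 3 already zero → sign 0
signature = (1, 1, 2)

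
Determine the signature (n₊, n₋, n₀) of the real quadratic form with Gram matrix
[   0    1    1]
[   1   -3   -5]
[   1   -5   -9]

step 0: pivot -3 → sign −
step 1: pivot 1/3 → sign +
step 2: pivot -2 → sign −
signature = (1, 2, 0)

Answer: (1, 2, 0)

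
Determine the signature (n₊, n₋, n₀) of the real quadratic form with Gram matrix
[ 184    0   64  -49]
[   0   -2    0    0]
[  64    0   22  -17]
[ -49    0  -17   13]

step 0: pivot 184 → sign +
step 1: pivot -2 → sign −
step 2: pivot -6/23 → sign −
step 3: pivot -1/24 → sign −
signature = (1, 3, 0)

Answer: (1, 3, 0)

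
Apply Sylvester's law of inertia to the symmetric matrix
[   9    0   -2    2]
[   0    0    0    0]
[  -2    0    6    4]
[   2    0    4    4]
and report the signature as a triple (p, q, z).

Answer: (2, 0, 2)

Derivation:
step 0: pivot 9 → sign +
step 1: pivot 50/9 → sign +
step 2: row/col 2 already zero → sign 0
step 3: row/col 3 already zero → sign 0
signature = (2, 0, 2)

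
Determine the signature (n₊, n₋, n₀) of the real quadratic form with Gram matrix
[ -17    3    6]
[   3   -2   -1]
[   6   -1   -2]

step 0: pivot -17 → sign −
step 1: pivot -25/17 → sign −
step 2: pivot 3/25 → sign +
signature = (1, 2, 0)

Answer: (1, 2, 0)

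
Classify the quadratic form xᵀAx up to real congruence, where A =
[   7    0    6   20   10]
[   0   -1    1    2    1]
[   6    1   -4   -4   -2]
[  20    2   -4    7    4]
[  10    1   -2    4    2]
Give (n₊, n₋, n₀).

Answer: (1, 4, 0)

Derivation:
step 0: pivot 7 → sign +
step 1: pivot -1 → sign −
step 2: pivot -57/7 → sign −
step 3: pivot -65/57 → sign −
step 4: pivot -2/65 → sign −
signature = (1, 4, 0)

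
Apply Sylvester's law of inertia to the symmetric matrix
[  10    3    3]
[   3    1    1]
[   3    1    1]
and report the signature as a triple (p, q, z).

step 0: pivot 10 → sign +
step 1: pivot 1/10 → sign +
step 2: row/col 2 already zero → sign 0
signature = (2, 0, 1)

Answer: (2, 0, 1)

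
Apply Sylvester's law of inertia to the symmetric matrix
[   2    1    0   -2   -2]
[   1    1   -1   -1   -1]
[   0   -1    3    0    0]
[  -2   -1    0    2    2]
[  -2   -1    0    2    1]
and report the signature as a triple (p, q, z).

Answer: (3, 1, 1)

Derivation:
step 0: pivot 2 → sign +
step 1: pivot 1/2 → sign +
step 2: pivot 1 → sign +
step 3: pivot -1 → sign −
step 4: row/col 4 already zero → sign 0
signature = (3, 1, 1)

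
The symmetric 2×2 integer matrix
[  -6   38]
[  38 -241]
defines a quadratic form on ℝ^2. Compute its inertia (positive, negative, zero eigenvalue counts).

step 0: pivot -6 → sign −
step 1: pivot -1/3 → sign −
signature = (0, 2, 0)

Answer: (0, 2, 0)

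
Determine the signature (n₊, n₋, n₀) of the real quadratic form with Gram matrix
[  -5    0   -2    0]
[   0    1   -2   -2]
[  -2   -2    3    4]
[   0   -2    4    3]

Answer: (1, 3, 0)

Derivation:
step 0: pivot -5 → sign −
step 1: pivot 1 → sign +
step 2: pivot -1/5 → sign −
step 3: pivot -1 → sign −
signature = (1, 3, 0)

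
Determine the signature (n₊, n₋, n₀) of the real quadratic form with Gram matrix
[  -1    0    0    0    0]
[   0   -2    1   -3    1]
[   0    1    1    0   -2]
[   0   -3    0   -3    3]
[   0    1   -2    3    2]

Answer: (2, 2, 1)

Derivation:
step 0: pivot -1 → sign −
step 1: pivot -2 → sign −
step 2: pivot 3/2 → sign +
step 3: pivot 1 → sign +
step 4: row/col 4 already zero → sign 0
signature = (2, 2, 1)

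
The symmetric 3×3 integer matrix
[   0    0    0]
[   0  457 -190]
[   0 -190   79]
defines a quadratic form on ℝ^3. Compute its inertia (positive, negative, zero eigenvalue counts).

Answer: (2, 0, 1)

Derivation:
step 0: pivot 457 → sign +
step 1: pivot 3/457 → sign +
step 2: row/col 2 already zero → sign 0
signature = (2, 0, 1)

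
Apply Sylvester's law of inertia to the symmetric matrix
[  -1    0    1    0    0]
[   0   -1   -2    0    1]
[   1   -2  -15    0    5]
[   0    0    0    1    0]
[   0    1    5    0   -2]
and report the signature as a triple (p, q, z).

step 0: pivot -1 → sign −
step 1: pivot -1 → sign −
step 2: pivot -10 → sign −
step 3: pivot 1 → sign +
step 4: pivot -1/10 → sign −
signature = (1, 4, 0)

Answer: (1, 4, 0)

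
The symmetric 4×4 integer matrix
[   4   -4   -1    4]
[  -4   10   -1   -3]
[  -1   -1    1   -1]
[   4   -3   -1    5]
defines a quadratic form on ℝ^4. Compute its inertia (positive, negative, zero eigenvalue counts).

Answer: (3, 1, 0)

Derivation:
step 0: pivot 4 → sign +
step 1: pivot 6 → sign +
step 2: pivot 1/12 → sign +
step 3: pivot -1/2 → sign −
signature = (3, 1, 0)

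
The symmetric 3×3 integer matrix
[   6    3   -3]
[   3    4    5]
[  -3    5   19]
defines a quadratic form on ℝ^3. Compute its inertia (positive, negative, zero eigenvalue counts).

step 0: pivot 6 → sign +
step 1: pivot 5/2 → sign +
step 2: pivot 3/5 → sign +
signature = (3, 0, 0)

Answer: (3, 0, 0)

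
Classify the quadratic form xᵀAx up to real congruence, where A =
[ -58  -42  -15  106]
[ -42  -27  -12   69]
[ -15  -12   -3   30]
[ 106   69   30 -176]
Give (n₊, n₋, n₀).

Answer: (3, 1, 0)

Derivation:
step 0: pivot -58 → sign −
step 1: pivot 99/29 → sign +
step 2: pivot 1/2 → sign +
step 3: pivot 1/11 → sign +
signature = (3, 1, 0)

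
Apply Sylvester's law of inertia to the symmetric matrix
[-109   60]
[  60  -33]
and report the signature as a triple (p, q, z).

Answer: (1, 1, 0)

Derivation:
step 0: pivot -109 → sign −
step 1: pivot 3/109 → sign +
signature = (1, 1, 0)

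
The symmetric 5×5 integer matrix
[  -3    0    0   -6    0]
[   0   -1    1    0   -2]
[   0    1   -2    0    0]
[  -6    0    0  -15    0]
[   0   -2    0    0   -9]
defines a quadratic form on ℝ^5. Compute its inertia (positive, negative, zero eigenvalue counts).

Answer: (0, 5, 0)

Derivation:
step 0: pivot -3 → sign −
step 1: pivot -1 → sign −
step 2: pivot -1 → sign −
step 3: pivot -3 → sign −
step 4: pivot -1 → sign −
signature = (0, 5, 0)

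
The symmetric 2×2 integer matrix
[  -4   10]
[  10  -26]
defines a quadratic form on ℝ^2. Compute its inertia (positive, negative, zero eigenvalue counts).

Answer: (0, 2, 0)

Derivation:
step 0: pivot -4 → sign −
step 1: pivot -1 → sign −
signature = (0, 2, 0)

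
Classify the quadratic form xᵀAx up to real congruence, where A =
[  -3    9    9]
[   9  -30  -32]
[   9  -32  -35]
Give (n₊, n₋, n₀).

Answer: (1, 2, 0)

Derivation:
step 0: pivot -3 → sign −
step 1: pivot -3 → sign −
step 2: pivot 1/3 → sign +
signature = (1, 2, 0)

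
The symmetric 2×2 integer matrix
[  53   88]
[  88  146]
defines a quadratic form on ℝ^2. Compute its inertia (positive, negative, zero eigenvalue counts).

Answer: (1, 1, 0)

Derivation:
step 0: pivot 53 → sign +
step 1: pivot -6/53 → sign −
signature = (1, 1, 0)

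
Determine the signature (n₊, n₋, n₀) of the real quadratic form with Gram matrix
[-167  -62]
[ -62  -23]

Answer: (1, 1, 0)

Derivation:
step 0: pivot -167 → sign −
step 1: pivot 3/167 → sign +
signature = (1, 1, 0)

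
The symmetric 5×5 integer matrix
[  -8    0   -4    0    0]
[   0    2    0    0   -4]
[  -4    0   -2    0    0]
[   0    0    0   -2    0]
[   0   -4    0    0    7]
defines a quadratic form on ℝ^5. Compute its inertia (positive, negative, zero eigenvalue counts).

Answer: (1, 3, 1)

Derivation:
step 0: pivot -8 → sign −
step 1: pivot 2 → sign +
step 2: pivot -2 → sign −
step 3: pivot -1 → sign −
step 4: row/col 4 already zero → sign 0
signature = (1, 3, 1)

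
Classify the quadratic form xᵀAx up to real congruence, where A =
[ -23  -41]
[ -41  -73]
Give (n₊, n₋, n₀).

step 0: pivot -23 → sign −
step 1: pivot 2/23 → sign +
signature = (1, 1, 0)

Answer: (1, 1, 0)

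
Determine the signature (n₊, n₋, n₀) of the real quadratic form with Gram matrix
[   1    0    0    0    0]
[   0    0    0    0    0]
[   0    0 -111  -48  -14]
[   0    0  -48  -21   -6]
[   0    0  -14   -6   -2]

step 0: pivot 1 → sign +
step 1: pivot -111 → sign −
step 2: pivot -9/37 → sign −
step 3: pivot -2/9 → sign −
step 4: row/col 4 already zero → sign 0
signature = (1, 3, 1)

Answer: (1, 3, 1)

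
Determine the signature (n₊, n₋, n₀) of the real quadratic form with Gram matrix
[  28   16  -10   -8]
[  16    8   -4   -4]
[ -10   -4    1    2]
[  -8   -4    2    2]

step 0: pivot 28 → sign +
step 1: pivot -8/7 → sign −
step 2: row/col 2 already zero → sign 0
step 3: row/col 3 already zero → sign 0
signature = (1, 1, 2)

Answer: (1, 1, 2)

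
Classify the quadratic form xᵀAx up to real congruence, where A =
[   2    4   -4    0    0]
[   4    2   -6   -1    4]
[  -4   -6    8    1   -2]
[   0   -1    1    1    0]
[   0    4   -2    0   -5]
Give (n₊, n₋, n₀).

Answer: (3, 2, 0)

Derivation:
step 0: pivot 2 → sign +
step 1: pivot -6 → sign −
step 2: pivot 2/3 → sign +
step 3: pivot 1/2 → sign +
step 4: pivot -3 → sign −
signature = (3, 2, 0)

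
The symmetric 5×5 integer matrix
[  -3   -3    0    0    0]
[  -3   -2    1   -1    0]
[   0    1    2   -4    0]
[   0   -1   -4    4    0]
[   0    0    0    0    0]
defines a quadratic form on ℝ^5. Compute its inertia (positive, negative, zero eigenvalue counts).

Answer: (2, 2, 1)

Derivation:
step 0: pivot -3 → sign −
step 1: pivot 1 → sign +
step 2: pivot 1 → sign +
step 3: pivot -6 → sign −
step 4: row/col 4 already zero → sign 0
signature = (2, 2, 1)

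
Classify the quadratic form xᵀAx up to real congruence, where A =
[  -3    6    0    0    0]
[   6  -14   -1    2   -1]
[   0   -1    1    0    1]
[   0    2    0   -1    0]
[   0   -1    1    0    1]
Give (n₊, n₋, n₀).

Answer: (2, 2, 1)

Derivation:
step 0: pivot -3 → sign −
step 1: pivot -2 → sign −
step 2: pivot 3/2 → sign +
step 3: pivot 1/3 → sign +
step 4: row/col 4 already zero → sign 0
signature = (2, 2, 1)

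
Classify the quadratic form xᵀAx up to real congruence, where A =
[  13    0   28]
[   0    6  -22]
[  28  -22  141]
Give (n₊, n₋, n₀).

Answer: (3, 0, 0)

Derivation:
step 0: pivot 13 → sign +
step 1: pivot 6 → sign +
step 2: pivot 1/39 → sign +
signature = (3, 0, 0)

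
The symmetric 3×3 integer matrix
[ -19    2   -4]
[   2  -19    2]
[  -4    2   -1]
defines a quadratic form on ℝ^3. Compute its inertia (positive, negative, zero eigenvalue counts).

step 0: pivot -19 → sign −
step 1: pivot -357/19 → sign −
step 2: pivot -3/119 → sign −
signature = (0, 3, 0)

Answer: (0, 3, 0)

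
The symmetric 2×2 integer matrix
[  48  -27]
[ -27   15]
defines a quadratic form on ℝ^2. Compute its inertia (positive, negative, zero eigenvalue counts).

step 0: pivot 48 → sign +
step 1: pivot -3/16 → sign −
signature = (1, 1, 0)

Answer: (1, 1, 0)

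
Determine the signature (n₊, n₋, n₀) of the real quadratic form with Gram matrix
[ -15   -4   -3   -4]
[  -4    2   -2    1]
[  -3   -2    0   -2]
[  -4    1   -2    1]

Answer: (2, 2, 0)

Derivation:
step 0: pivot -15 → sign −
step 1: pivot 46/15 → sign +
step 2: pivot 3/23 → sign +
step 3: pivot -1/2 → sign −
signature = (2, 2, 0)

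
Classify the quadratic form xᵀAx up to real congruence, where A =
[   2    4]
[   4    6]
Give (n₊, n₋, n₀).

step 0: pivot 2 → sign +
step 1: pivot -2 → sign −
signature = (1, 1, 0)

Answer: (1, 1, 0)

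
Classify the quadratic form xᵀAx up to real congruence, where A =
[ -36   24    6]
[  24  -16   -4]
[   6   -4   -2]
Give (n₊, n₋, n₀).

Answer: (0, 2, 1)

Derivation:
step 0: pivot -36 → sign −
step 1: pivot -1 → sign −
step 2: row/col 2 already zero → sign 0
signature = (0, 2, 1)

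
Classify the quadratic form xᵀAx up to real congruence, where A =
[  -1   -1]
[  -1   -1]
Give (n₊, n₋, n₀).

Answer: (0, 1, 1)

Derivation:
step 0: pivot -1 → sign −
step 1: row/col 1 already zero → sign 0
signature = (0, 1, 1)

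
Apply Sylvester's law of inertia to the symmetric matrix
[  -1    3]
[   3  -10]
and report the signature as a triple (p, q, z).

Answer: (0, 2, 0)

Derivation:
step 0: pivot -1 → sign −
step 1: pivot -1 → sign −
signature = (0, 2, 0)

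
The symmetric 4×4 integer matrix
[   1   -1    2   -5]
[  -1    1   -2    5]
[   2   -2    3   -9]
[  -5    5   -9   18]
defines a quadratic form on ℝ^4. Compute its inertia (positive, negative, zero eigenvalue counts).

Answer: (1, 2, 1)

Derivation:
step 0: pivot 1 → sign +
step 1: pivot -1 → sign −
step 2: pivot -6 → sign −
step 3: row/col 3 already zero → sign 0
signature = (1, 2, 1)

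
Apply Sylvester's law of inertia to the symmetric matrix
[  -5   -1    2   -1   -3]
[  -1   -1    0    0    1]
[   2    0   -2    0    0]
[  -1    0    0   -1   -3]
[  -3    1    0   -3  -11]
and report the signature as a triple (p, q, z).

Answer: (0, 4, 1)

Derivation:
step 0: pivot -5 → sign −
step 1: pivot -4/5 → sign −
step 2: pivot -1 → sign −
step 3: pivot -1/2 → sign −
step 4: row/col 4 already zero → sign 0
signature = (0, 4, 1)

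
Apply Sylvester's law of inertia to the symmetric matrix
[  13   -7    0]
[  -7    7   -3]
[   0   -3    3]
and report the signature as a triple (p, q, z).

Answer: (3, 0, 0)

Derivation:
step 0: pivot 13 → sign +
step 1: pivot 42/13 → sign +
step 2: pivot 3/14 → sign +
signature = (3, 0, 0)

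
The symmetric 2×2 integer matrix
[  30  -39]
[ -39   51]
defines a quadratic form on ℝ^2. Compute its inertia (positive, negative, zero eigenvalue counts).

Answer: (2, 0, 0)

Derivation:
step 0: pivot 30 → sign +
step 1: pivot 3/10 → sign +
signature = (2, 0, 0)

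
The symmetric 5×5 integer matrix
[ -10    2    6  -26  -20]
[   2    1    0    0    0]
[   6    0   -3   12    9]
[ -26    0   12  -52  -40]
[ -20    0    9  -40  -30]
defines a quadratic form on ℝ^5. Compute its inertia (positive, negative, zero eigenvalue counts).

step 0: pivot -10 → sign −
step 1: pivot 7/5 → sign +
step 2: pivot -3/7 → sign −
step 3: pivot -2 → sign −
step 4: pivot 1 → sign +
signature = (2, 3, 0)

Answer: (2, 3, 0)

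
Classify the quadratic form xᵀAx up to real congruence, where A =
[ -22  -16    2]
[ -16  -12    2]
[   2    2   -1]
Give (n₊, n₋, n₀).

Answer: (0, 2, 1)

Derivation:
step 0: pivot -22 → sign −
step 1: pivot -4/11 → sign −
step 2: row/col 2 already zero → sign 0
signature = (0, 2, 1)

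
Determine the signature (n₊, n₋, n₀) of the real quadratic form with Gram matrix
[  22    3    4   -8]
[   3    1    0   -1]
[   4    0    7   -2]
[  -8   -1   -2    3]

step 0: pivot 22 → sign +
step 1: pivot 13/22 → sign +
step 2: pivot 75/13 → sign +
step 3: pivot 1/25 → sign +
signature = (4, 0, 0)

Answer: (4, 0, 0)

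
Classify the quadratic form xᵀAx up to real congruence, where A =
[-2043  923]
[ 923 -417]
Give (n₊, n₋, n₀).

step 0: pivot -2043 → sign −
step 1: pivot -2/2043 → sign −
signature = (0, 2, 0)

Answer: (0, 2, 0)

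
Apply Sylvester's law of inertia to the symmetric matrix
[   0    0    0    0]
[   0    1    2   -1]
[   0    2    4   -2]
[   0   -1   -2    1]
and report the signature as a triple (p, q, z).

step 0: pivot 1 → sign +
step 1: row/col 1 already zero → sign 0
step 2: row/col 2 already zero → sign 0
step 3: row/col 3 already zero → sign 0
signature = (1, 0, 3)

Answer: (1, 0, 3)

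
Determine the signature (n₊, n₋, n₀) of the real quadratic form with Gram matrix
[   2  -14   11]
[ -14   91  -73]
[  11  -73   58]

Answer: (1, 2, 0)

Derivation:
step 0: pivot 2 → sign +
step 1: pivot -7 → sign −
step 2: pivot -3/14 → sign −
signature = (1, 2, 0)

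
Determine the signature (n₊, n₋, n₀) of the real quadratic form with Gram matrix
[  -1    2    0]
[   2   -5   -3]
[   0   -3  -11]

Answer: (0, 3, 0)

Derivation:
step 0: pivot -1 → sign −
step 1: pivot -1 → sign −
step 2: pivot -2 → sign −
signature = (0, 3, 0)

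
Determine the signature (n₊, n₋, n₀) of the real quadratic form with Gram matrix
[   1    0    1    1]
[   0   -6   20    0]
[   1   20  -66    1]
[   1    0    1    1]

Answer: (1, 2, 1)

Derivation:
step 0: pivot 1 → sign +
step 1: pivot -6 → sign −
step 2: pivot -1/3 → sign −
step 3: row/col 3 already zero → sign 0
signature = (1, 2, 1)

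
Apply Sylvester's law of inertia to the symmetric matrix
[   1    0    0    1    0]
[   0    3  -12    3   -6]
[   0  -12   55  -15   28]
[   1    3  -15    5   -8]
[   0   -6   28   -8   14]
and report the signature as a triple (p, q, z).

step 0: pivot 1 → sign +
step 1: pivot 3 → sign +
step 2: pivot 7 → sign +
step 3: pivot -2/7 → sign −
step 4: row/col 4 already zero → sign 0
signature = (3, 1, 1)

Answer: (3, 1, 1)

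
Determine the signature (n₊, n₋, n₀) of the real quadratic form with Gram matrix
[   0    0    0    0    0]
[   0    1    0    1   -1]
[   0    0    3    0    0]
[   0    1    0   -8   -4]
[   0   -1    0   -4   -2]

step 0: pivot 1 → sign +
step 1: pivot 3 → sign +
step 2: pivot -9 → sign −
step 3: pivot -2 → sign −
step 4: row/col 4 already zero → sign 0
signature = (2, 2, 1)

Answer: (2, 2, 1)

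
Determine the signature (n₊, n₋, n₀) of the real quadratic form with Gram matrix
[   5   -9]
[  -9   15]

Answer: (1, 1, 0)

Derivation:
step 0: pivot 5 → sign +
step 1: pivot -6/5 → sign −
signature = (1, 1, 0)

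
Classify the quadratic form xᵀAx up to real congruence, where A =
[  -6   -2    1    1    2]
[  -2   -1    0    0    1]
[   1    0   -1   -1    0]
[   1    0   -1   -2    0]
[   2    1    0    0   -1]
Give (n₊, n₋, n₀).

step 0: pivot -6 → sign −
step 1: pivot -1/3 → sign −
step 2: pivot -1/2 → sign −
step 3: pivot -1 → sign −
step 4: row/col 4 already zero → sign 0
signature = (0, 4, 1)

Answer: (0, 4, 1)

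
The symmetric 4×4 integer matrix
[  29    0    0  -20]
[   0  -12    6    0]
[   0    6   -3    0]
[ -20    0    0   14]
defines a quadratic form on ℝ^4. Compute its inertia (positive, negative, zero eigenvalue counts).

step 0: pivot 29 → sign +
step 1: pivot -12 → sign −
step 2: pivot 6/29 → sign +
step 3: row/col 3 already zero → sign 0
signature = (2, 1, 1)

Answer: (2, 1, 1)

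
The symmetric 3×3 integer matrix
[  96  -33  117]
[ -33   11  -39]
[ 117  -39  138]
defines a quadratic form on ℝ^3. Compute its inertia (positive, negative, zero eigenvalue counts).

Answer: (1, 2, 0)

Derivation:
step 0: pivot 96 → sign +
step 1: pivot -11/32 → sign −
step 2: pivot -3/11 → sign −
signature = (1, 2, 0)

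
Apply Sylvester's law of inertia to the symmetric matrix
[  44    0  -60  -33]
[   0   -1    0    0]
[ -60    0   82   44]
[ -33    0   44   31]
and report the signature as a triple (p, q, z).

step 0: pivot 44 → sign +
step 1: pivot -1 → sign −
step 2: pivot 2/11 → sign +
step 3: pivot 3/4 → sign +
signature = (3, 1, 0)

Answer: (3, 1, 0)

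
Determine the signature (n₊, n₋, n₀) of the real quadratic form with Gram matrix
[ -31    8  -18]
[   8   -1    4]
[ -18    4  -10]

step 0: pivot -31 → sign −
step 1: pivot 33/31 → sign +
step 2: pivot 2/33 → sign +
signature = (2, 1, 0)

Answer: (2, 1, 0)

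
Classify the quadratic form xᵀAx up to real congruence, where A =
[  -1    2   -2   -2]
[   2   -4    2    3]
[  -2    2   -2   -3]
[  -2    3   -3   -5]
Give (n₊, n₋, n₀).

step 0: pivot -1 → sign −
step 1: pivot 2 → sign +
step 2: pivot -2 → sign −
step 3: pivot -3/2 → sign −
signature = (1, 3, 0)

Answer: (1, 3, 0)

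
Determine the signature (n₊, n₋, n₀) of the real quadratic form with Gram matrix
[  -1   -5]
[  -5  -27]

step 0: pivot -1 → sign −
step 1: pivot -2 → sign −
signature = (0, 2, 0)

Answer: (0, 2, 0)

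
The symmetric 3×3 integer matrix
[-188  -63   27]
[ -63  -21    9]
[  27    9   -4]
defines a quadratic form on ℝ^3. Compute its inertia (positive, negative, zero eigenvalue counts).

step 0: pivot -188 → sign −
step 1: pivot 21/188 → sign +
step 2: pivot -1/7 → sign −
signature = (1, 2, 0)

Answer: (1, 2, 0)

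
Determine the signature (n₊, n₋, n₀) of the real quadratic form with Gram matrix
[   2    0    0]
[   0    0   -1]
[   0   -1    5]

step 0: pivot 2 → sign +
step 1: pivot 5 → sign +
step 2: pivot -1/5 → sign −
signature = (2, 1, 0)

Answer: (2, 1, 0)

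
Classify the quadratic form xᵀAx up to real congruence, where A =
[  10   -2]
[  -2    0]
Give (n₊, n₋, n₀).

Answer: (1, 1, 0)

Derivation:
step 0: pivot 10 → sign +
step 1: pivot -2/5 → sign −
signature = (1, 1, 0)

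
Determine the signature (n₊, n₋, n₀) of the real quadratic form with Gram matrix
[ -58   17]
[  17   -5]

Answer: (0, 2, 0)

Derivation:
step 0: pivot -58 → sign −
step 1: pivot -1/58 → sign −
signature = (0, 2, 0)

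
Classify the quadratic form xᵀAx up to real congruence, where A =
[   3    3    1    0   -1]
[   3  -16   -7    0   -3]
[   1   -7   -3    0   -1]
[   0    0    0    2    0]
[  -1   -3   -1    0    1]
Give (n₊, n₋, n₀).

Answer: (3, 1, 1)

Derivation:
step 0: pivot 3 → sign +
step 1: pivot -19 → sign −
step 2: pivot 2/57 → sign +
step 3: pivot 2 → sign +
step 4: row/col 4 already zero → sign 0
signature = (3, 1, 1)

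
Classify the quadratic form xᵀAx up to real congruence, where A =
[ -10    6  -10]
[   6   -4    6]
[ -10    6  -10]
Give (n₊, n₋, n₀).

Answer: (0, 2, 1)

Derivation:
step 0: pivot -10 → sign −
step 1: pivot -2/5 → sign −
step 2: row/col 2 already zero → sign 0
signature = (0, 2, 1)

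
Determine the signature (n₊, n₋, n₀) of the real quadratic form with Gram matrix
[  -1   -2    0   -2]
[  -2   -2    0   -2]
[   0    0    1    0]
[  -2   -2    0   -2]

Answer: (2, 1, 1)

Derivation:
step 0: pivot -1 → sign −
step 1: pivot 2 → sign +
step 2: pivot 1 → sign +
step 3: row/col 3 already zero → sign 0
signature = (2, 1, 1)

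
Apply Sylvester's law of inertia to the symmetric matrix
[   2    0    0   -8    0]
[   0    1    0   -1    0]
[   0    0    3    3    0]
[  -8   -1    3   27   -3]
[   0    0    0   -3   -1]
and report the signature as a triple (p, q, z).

step 0: pivot 2 → sign +
step 1: pivot 1 → sign +
step 2: pivot 3 → sign +
step 3: pivot -9 → sign −
step 4: row/col 4 already zero → sign 0
signature = (3, 1, 1)

Answer: (3, 1, 1)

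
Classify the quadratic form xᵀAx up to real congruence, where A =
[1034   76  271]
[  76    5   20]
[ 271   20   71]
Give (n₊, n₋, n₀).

step 0: pivot 1034 → sign +
step 1: pivot -303/517 → sign −
step 2: pivot -3/202 → sign −
signature = (1, 2, 0)

Answer: (1, 2, 0)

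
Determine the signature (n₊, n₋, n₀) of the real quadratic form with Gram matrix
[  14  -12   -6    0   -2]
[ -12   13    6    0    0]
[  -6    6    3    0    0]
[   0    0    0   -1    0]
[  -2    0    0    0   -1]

Answer: (3, 2, 0)

Derivation:
step 0: pivot 14 → sign +
step 1: pivot 19/7 → sign +
step 2: pivot 3/19 → sign +
step 3: pivot -1 → sign −
step 4: pivot -3 → sign −
signature = (3, 2, 0)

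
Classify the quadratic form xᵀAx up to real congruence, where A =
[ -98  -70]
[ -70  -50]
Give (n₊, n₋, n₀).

step 0: pivot -98 → sign −
step 1: row/col 1 already zero → sign 0
signature = (0, 1, 1)

Answer: (0, 1, 1)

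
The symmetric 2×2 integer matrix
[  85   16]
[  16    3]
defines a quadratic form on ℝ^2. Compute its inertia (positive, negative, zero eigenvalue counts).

Answer: (1, 1, 0)

Derivation:
step 0: pivot 85 → sign +
step 1: pivot -1/85 → sign −
signature = (1, 1, 0)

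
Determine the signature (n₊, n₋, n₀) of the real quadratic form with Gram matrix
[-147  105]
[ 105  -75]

Answer: (0, 1, 1)

Derivation:
step 0: pivot -147 → sign −
step 1: row/col 1 already zero → sign 0
signature = (0, 1, 1)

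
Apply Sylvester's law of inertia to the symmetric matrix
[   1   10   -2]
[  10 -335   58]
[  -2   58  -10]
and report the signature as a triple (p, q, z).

step 0: pivot 1 → sign +
step 1: pivot -435 → sign −
step 2: pivot -2/145 → sign −
signature = (1, 2, 0)

Answer: (1, 2, 0)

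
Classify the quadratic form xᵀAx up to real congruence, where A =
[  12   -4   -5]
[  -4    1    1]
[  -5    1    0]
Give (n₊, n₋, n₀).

step 0: pivot 12 → sign +
step 1: pivot -1/3 → sign −
step 2: pivot -3/4 → sign −
signature = (1, 2, 0)

Answer: (1, 2, 0)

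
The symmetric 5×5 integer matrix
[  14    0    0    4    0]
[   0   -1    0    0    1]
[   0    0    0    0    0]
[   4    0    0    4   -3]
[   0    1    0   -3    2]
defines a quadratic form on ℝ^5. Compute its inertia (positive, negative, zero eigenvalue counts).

step 0: pivot 14 → sign +
step 1: pivot -1 → sign −
step 2: pivot 20/7 → sign +
step 3: pivot -3/20 → sign −
step 4: row/col 4 already zero → sign 0
signature = (2, 2, 1)

Answer: (2, 2, 1)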